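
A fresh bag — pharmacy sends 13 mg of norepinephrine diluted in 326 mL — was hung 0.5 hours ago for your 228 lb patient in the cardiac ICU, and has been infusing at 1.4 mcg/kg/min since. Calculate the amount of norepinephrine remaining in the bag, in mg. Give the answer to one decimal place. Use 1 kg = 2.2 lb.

Weight = 228 lb ÷ 2.2 lb/kg = 103.6364 kg
Dose = 1.4 mcg/kg/min × 103.6364 kg = 145.0909 mcg/min
145.0909 mcg/min × 60 min/hr = 8705.455 mcg/hr
Concentration = 13 mg ÷ 326 mL = 0.0398773 mg/mL = 39.8773 mcg/mL
Rate = 8705.455 mcg/hr ÷ 39.8773 mcg/mL = 218.306 mL/hr
Volume infused = 218.306 mL/hr × 0.5 hr = 109.153 mL
Volume remaining = 326 − 109.153 = 216.847 mL
Drug remaining = 216.847 mL × 39.8773 mcg/mL = 8647.273 mcg = 8.647273 mg

8.6 mg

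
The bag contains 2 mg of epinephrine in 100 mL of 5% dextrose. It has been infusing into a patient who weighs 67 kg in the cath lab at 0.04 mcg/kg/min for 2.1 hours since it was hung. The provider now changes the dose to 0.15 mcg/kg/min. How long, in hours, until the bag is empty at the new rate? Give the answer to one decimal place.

2.8 hours

Initial rate:
Dose = 0.04 mcg/kg/min × 67 kg = 2.68 mcg/min
2.68 mcg/min × 60 min/hr = 160.8 mcg/hr
Concentration = 2 mg ÷ 100 mL = 0.02 mg/mL = 20 mcg/mL
Rate = 160.8 mcg/hr ÷ 20 mcg/mL = 8.04 mL/hr
Volume infused so far = 8.04 mL/hr × 2.1 hr = 16.884 mL
Volume remaining = 100 − 16.884 = 83.116 mL
New rate:
Dose = 0.15 mcg/kg/min × 67 kg = 10.05 mcg/min
10.05 mcg/min × 60 min/hr = 603 mcg/hr
Rate = 603 mcg/hr ÷ 20 mcg/mL = 30.15 mL/hr
Time remaining = 83.116 mL ÷ 30.15 mL/hr = 2.75675 hr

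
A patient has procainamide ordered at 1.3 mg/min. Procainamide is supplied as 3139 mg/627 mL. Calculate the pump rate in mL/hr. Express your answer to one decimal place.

15.6 mL/hr

1.3 mg/min × 60 min/hr = 78 mg/hr
Concentration = 3139 mg ÷ 627 mL = 5.00638 mg/mL
Rate = 78 mg/hr ÷ 5.00638 mg/mL = 15.58012 mL/hr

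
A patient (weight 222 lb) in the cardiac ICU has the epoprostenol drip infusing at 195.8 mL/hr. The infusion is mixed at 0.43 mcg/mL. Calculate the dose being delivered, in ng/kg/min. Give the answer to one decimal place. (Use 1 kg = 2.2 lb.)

Weight = 222 lb ÷ 2.2 lb/kg = 100.9091 kg
Concentration = 0.43 mcg/mL = 430 ng/mL
Drug rate = 195.8 mL/hr × 430 ng/mL = 84194 ng/hr
84194 ng/hr ÷ 60 min/hr = 1403.233 ng/min
1403.233 ng/min ÷ 100.9091 kg = 13.90592 ng/kg/min

13.9 ng/kg/min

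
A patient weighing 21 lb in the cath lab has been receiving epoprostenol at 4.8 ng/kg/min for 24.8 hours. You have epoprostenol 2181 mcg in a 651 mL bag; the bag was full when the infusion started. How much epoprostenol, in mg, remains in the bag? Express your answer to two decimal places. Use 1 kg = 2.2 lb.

2.11 mg

Weight = 21 lb ÷ 2.2 lb/kg = 9.545455 kg
Dose = 4.8 ng/kg/min × 9.545455 kg = 45.81818 ng/min
45.81818 ng/min × 60 min/hr = 2749.091 ng/hr
Concentration = 2181 mcg ÷ 651 mL = 3.35023 mcg/mL = 3350.23 ng/mL
Rate = 2749.091 ng/hr ÷ 3350.23 ng/mL = 0.8205677 mL/hr
Volume infused = 0.8205677 mL/hr × 24.8 hr = 20.35008 mL
Volume remaining = 651 − 20.35008 = 630.6499 mL
Drug remaining = 630.6499 mL × 3350.23 ng/mL = 2112823 ng = 2.112823 mg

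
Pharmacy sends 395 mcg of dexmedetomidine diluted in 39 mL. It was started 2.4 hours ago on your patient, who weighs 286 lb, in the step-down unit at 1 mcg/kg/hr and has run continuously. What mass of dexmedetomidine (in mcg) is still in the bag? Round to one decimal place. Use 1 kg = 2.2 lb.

Weight = 286 lb ÷ 2.2 lb/kg = 130 kg
Dose = 1 mcg/kg/hr × 130 kg = 130 mcg/hr
Concentration = 395 mcg ÷ 39 mL = 10.12821 mcg/mL
Rate = 130 mcg/hr ÷ 10.12821 mcg/mL = 12.83544 mL/hr
Volume infused = 12.83544 mL/hr × 2.4 hr = 30.80506 mL
Volume remaining = 39 − 30.80506 = 8.194937 mL
Drug remaining = 8.194937 mL × 10.12821 mcg/mL = 83 mcg

83.0 mcg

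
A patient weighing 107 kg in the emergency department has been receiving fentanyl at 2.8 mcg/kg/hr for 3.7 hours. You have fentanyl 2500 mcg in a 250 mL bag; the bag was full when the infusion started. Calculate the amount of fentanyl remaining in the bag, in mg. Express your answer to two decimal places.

1.39 mg

Dose = 2.8 mcg/kg/hr × 107 kg = 299.6 mcg/hr
Concentration = 2500 mcg ÷ 250 mL = 10 mcg/mL
Rate = 299.6 mcg/hr ÷ 10 mcg/mL = 29.96 mL/hr
Volume infused = 29.96 mL/hr × 3.7 hr = 110.852 mL
Volume remaining = 250 − 110.852 = 139.148 mL
Drug remaining = 139.148 mL × 10 mcg/mL = 1391.48 mcg = 1.39148 mg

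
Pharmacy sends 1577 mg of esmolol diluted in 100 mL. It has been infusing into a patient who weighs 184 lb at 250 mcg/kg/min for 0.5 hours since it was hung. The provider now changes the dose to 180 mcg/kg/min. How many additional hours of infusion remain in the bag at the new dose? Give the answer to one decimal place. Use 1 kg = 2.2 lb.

1.1 hours

Initial rate:
Weight = 184 lb ÷ 2.2 lb/kg = 83.63636 kg
Dose = 250 mcg/kg/min × 83.63636 kg = 20909.09 mcg/min
20909.09 mcg/min × 60 min/hr = 1254545 mcg/hr
Concentration = 1577 mg ÷ 100 mL = 15.77 mg/mL = 15770 mcg/mL
Rate = 1254545 mcg/hr ÷ 15770 mcg/mL = 79.55266 mL/hr
Volume infused so far = 79.55266 mL/hr × 0.5 hr = 39.77633 mL
Volume remaining = 100 − 39.77633 = 60.22367 mL
New rate:
Dose = 180 mcg/kg/min × 83.63636 kg = 15054.55 mcg/min
15054.55 mcg/min × 60 min/hr = 903272.7 mcg/hr
Rate = 903272.7 mcg/hr ÷ 15770 mcg/mL = 57.27792 mL/hr
Time remaining = 60.22367 mL ÷ 57.27792 mL/hr = 1.051429 hr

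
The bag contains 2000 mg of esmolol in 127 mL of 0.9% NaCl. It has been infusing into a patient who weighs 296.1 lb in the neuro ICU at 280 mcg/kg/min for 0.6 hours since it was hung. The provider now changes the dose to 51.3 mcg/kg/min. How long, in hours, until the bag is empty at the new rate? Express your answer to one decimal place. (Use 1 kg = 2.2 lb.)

Initial rate:
Weight = 296.1 lb ÷ 2.2 lb/kg = 134.5909 kg
Dose = 280 mcg/kg/min × 134.5909 kg = 37685.45 mcg/min
37685.45 mcg/min × 60 min/hr = 2261127 mcg/hr
Concentration = 2000 mg ÷ 127 mL = 15.74803 mg/mL = 15748.03 mcg/mL
Rate = 2261127 mcg/hr ÷ 15748.03 mcg/mL = 143.5816 mL/hr
Volume infused so far = 143.5816 mL/hr × 0.6 hr = 86.14895 mL
Volume remaining = 127 − 86.14895 = 40.85105 mL
New rate:
Dose = 51.3 mcg/kg/min × 134.5909 kg = 6904.514 mcg/min
6904.514 mcg/min × 60 min/hr = 414270.8 mcg/hr
Rate = 414270.8 mcg/hr ÷ 15748.03 mcg/mL = 26.3062 mL/hr
Time remaining = 40.85105 mL ÷ 26.3062 mL/hr = 1.552906 hr

1.6 hours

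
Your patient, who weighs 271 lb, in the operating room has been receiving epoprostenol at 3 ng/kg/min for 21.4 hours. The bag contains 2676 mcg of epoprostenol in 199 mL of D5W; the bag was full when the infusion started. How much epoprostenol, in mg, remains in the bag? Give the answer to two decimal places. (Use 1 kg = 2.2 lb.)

Weight = 271 lb ÷ 2.2 lb/kg = 123.1818 kg
Dose = 3 ng/kg/min × 123.1818 kg = 369.5455 ng/min
369.5455 ng/min × 60 min/hr = 22172.73 ng/hr
Concentration = 2676 mcg ÷ 199 mL = 13.44724 mcg/mL = 13447.24 ng/mL
Rate = 22172.73 ng/hr ÷ 13447.24 ng/mL = 1.648869 mL/hr
Volume infused = 1.648869 mL/hr × 21.4 hr = 35.28579 mL
Volume remaining = 199 − 35.28579 = 163.7142 mL
Drug remaining = 163.7142 mL × 13447.24 ng/mL = 2201504 ng = 2.201504 mg

2.20 mg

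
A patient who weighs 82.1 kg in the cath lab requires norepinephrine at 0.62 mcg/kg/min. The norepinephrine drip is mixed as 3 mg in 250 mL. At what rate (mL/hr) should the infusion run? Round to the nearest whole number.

Dose = 0.62 mcg/kg/min × 82.1 kg = 50.902 mcg/min
50.902 mcg/min × 60 min/hr = 3054.12 mcg/hr
Concentration = 3 mg ÷ 250 mL = 0.012 mg/mL = 12 mcg/mL
Rate = 3054.12 mcg/hr ÷ 12 mcg/mL = 254.51 mL/hr

255 mL/hr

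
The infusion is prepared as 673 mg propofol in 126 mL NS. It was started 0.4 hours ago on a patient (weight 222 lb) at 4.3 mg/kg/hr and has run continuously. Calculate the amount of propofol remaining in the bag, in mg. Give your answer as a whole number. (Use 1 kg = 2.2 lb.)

Weight = 222 lb ÷ 2.2 lb/kg = 100.9091 kg
Dose = 4.3 mg/kg/hr × 100.9091 kg = 433.9091 mg/hr
Concentration = 673 mg ÷ 126 mL = 5.34127 mg/mL
Rate = 433.9091 mg/hr ÷ 5.34127 mg/mL = 81.23707 mL/hr
Volume infused = 81.23707 mL/hr × 0.4 hr = 32.49483 mL
Volume remaining = 126 − 32.49483 = 93.50517 mL
Drug remaining = 93.50517 mL × 5.34127 mg/mL = 499.4364 mg

499 mg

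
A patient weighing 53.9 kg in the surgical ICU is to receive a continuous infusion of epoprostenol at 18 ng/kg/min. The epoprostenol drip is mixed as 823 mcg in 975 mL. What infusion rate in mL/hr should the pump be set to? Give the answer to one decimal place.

Dose = 18 ng/kg/min × 53.9 kg = 970.2 ng/min
970.2 ng/min × 60 min/hr = 58212 ng/hr
Concentration = 823 mcg ÷ 975 mL = 0.8441026 mcg/mL = 844.1026 ng/mL
Rate = 58212 ng/hr ÷ 844.1026 ng/mL = 68.96318 mL/hr

69.0 mL/hr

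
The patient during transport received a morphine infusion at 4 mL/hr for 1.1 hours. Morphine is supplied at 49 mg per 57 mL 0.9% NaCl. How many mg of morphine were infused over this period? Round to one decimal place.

3.8 mg

Concentration = 49 mg ÷ 57 mL = 0.8596491 mg/mL
Drug rate = 4 mL/hr × 0.8596491 mg/mL = 3.438596 mg/hr
Total = 3.438596 mg/hr × 1.1 hr = 3.782456 mg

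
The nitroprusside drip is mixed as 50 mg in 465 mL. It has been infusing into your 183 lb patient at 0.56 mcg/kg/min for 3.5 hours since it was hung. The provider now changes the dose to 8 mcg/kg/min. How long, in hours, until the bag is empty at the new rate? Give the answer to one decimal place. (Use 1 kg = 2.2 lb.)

Initial rate:
Weight = 183 lb ÷ 2.2 lb/kg = 83.18182 kg
Dose = 0.56 mcg/kg/min × 83.18182 kg = 46.58182 mcg/min
46.58182 mcg/min × 60 min/hr = 2794.909 mcg/hr
Concentration = 50 mg ÷ 465 mL = 0.1075269 mg/mL = 107.5269 mcg/mL
Rate = 2794.909 mcg/hr ÷ 107.5269 mcg/mL = 25.99265 mL/hr
Volume infused so far = 25.99265 mL/hr × 3.5 hr = 90.97429 mL
Volume remaining = 465 − 90.97429 = 374.0257 mL
New rate:
Dose = 8 mcg/kg/min × 83.18182 kg = 665.4545 mcg/min
665.4545 mcg/min × 60 min/hr = 39927.27 mcg/hr
Rate = 39927.27 mcg/hr ÷ 107.5269 mcg/mL = 371.3236 mL/hr
Time remaining = 374.0257 mL ÷ 371.3236 mL/hr = 1.007277 hr

1.0 hours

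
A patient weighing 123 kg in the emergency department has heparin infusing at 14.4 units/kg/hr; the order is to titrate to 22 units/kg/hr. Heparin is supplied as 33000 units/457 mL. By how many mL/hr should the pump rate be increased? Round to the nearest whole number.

At the current dose:
Dose = 14.4 units/kg/hr × 123 kg = 1771.2 units/hr
Concentration = 33000 units ÷ 457 mL = 72.21007 units/mL
Rate = 1771.2 units/hr ÷ 72.21007 units/mL = 24.52844 mL/hr
At the new dose:
Dose = 22 units/kg/hr × 123 kg = 2706 units/hr
Rate = 2706 units/hr ÷ 72.21007 units/mL = 37.474 mL/hr
Change = 37.474 − 24.52844 = 12.94556 mL/hr → 12.94556 mL/hr increase

13 mL/hr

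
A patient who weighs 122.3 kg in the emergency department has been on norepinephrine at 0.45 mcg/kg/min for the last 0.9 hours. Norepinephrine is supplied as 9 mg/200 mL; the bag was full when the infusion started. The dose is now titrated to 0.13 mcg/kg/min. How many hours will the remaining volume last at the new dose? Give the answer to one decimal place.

Initial rate:
Dose = 0.45 mcg/kg/min × 122.3 kg = 55.035 mcg/min
55.035 mcg/min × 60 min/hr = 3302.1 mcg/hr
Concentration = 9 mg ÷ 200 mL = 0.045 mg/mL = 45 mcg/mL
Rate = 3302.1 mcg/hr ÷ 45 mcg/mL = 73.38 mL/hr
Volume infused so far = 73.38 mL/hr × 0.9 hr = 66.042 mL
Volume remaining = 200 − 66.042 = 133.958 mL
New rate:
Dose = 0.13 mcg/kg/min × 122.3 kg = 15.899 mcg/min
15.899 mcg/min × 60 min/hr = 953.94 mcg/hr
Rate = 953.94 mcg/hr ÷ 45 mcg/mL = 21.19867 mL/hr
Time remaining = 133.958 mL ÷ 21.19867 mL/hr = 6.319171 hr

6.3 hours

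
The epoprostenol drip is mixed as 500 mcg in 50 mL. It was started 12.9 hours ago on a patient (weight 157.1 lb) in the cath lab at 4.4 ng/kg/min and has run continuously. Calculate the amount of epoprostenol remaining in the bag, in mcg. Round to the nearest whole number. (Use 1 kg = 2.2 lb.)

257 mcg

Weight = 157.1 lb ÷ 2.2 lb/kg = 71.40909 kg
Dose = 4.4 ng/kg/min × 71.40909 kg = 314.2 ng/min
314.2 ng/min × 60 min/hr = 18852 ng/hr
Concentration = 500 mcg ÷ 50 mL = 10 mcg/mL = 10000 ng/mL
Rate = 18852 ng/hr ÷ 10000 ng/mL = 1.8852 mL/hr
Volume infused = 1.8852 mL/hr × 12.9 hr = 24.31908 mL
Volume remaining = 50 − 24.31908 = 25.68092 mL
Drug remaining = 25.68092 mL × 10000 ng/mL = 256809.2 ng = 256.8092 mcg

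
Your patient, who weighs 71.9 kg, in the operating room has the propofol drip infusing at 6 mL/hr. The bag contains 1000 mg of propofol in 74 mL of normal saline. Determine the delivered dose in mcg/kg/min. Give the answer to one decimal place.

Concentration = 1000 mg ÷ 74 mL = 13.51351 mg/mL = 13513.51 mcg/mL
Drug rate = 6 mL/hr × 13513.51 mcg/mL = 81081.08 mcg/hr
81081.08 mcg/hr ÷ 60 min/hr = 1351.351 mcg/min
1351.351 mcg/min ÷ 71.9 kg = 18.79487 mcg/kg/min

18.8 mcg/kg/min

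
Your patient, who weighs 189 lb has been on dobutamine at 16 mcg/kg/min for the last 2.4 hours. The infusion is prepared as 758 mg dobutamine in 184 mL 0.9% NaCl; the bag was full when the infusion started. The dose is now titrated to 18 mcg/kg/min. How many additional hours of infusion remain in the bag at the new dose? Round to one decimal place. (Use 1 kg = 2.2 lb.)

Initial rate:
Weight = 189 lb ÷ 2.2 lb/kg = 85.90909 kg
Dose = 16 mcg/kg/min × 85.90909 kg = 1374.545 mcg/min
1374.545 mcg/min × 60 min/hr = 82472.73 mcg/hr
Concentration = 758 mg ÷ 184 mL = 4.119565 mg/mL = 4119.565 mcg/mL
Rate = 82472.73 mcg/hr ÷ 4119.565 mcg/mL = 20.01976 mL/hr
Volume infused so far = 20.01976 mL/hr × 2.4 hr = 48.04744 mL
Volume remaining = 184 − 48.04744 = 135.9526 mL
New rate:
Dose = 18 mcg/kg/min × 85.90909 kg = 1546.364 mcg/min
1546.364 mcg/min × 60 min/hr = 92781.82 mcg/hr
Rate = 92781.82 mcg/hr ÷ 4119.565 mcg/mL = 22.52224 mL/hr
Time remaining = 135.9526 mL ÷ 22.52224 mL/hr = 6.036371 hr

6.0 hours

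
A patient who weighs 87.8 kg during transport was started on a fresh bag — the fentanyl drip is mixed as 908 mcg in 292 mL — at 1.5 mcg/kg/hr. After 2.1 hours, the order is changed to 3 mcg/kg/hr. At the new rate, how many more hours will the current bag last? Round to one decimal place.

2.4 hours

Initial rate:
Dose = 1.5 mcg/kg/hr × 87.8 kg = 131.7 mcg/hr
Concentration = 908 mcg ÷ 292 mL = 3.109589 mcg/mL
Rate = 131.7 mcg/hr ÷ 3.109589 mcg/mL = 42.35286 mL/hr
Volume infused so far = 42.35286 mL/hr × 2.1 hr = 88.94101 mL
Volume remaining = 292 − 88.94101 = 203.059 mL
New rate:
Dose = 3 mcg/kg/hr × 87.8 kg = 263.4 mcg/hr
Rate = 263.4 mcg/hr ÷ 3.109589 mcg/mL = 84.70573 mL/hr
Time remaining = 203.059 mL ÷ 84.70573 mL/hr = 2.397229 hr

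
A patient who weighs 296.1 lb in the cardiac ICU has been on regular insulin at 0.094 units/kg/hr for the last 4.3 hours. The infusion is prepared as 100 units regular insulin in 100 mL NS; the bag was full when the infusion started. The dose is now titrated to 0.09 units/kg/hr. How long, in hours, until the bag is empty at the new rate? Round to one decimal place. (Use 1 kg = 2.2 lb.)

Initial rate:
Weight = 296.1 lb ÷ 2.2 lb/kg = 134.5909 kg
Dose = 0.094 units/kg/hr × 134.5909 kg = 12.65155 units/hr
Concentration = 100 units ÷ 100 mL = 1 units/mL
Rate = 12.65155 units/hr ÷ 1 units/mL = 12.65155 mL/hr
Volume infused so far = 12.65155 mL/hr × 4.3 hr = 54.40165 mL
Volume remaining = 100 − 54.40165 = 45.59835 mL
New rate:
Dose = 0.09 units/kg/hr × 134.5909 kg = 12.11318 units/hr
Rate = 12.11318 units/hr ÷ 1 units/mL = 12.11318 mL/hr
Time remaining = 45.59835 mL ÷ 12.11318 mL/hr = 3.764358 hr

3.8 hours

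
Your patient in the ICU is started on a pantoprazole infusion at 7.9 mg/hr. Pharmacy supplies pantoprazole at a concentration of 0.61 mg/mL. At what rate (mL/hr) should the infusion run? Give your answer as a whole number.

Rate = 7.9 mg/hr ÷ 0.61 mg/mL = 12.95082 mL/hr

13 mL/hr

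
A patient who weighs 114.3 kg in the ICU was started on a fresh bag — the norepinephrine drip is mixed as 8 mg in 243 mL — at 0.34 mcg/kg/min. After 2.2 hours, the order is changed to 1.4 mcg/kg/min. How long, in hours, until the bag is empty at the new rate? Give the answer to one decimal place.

Initial rate:
Dose = 0.34 mcg/kg/min × 114.3 kg = 38.862 mcg/min
38.862 mcg/min × 60 min/hr = 2331.72 mcg/hr
Concentration = 8 mg ÷ 243 mL = 0.03292181 mg/mL = 32.92181 mcg/mL
Rate = 2331.72 mcg/hr ÷ 32.92181 mcg/mL = 70.826 mL/hr
Volume infused so far = 70.826 mL/hr × 2.2 hr = 155.8172 mL
Volume remaining = 243 − 155.8172 = 87.18281 mL
New rate:
Dose = 1.4 mcg/kg/min × 114.3 kg = 160.02 mcg/min
160.02 mcg/min × 60 min/hr = 9601.2 mcg/hr
Rate = 9601.2 mcg/hr ÷ 32.92181 mcg/mL = 291.6364 mL/hr
Time remaining = 87.18281 mL ÷ 291.6364 mL/hr = 0.2989435 hr

0.3 hours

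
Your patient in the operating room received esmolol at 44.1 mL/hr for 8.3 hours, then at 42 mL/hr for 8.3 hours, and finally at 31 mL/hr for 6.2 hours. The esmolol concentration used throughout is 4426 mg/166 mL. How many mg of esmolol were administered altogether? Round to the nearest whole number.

24178 mg

Concentration = 4426 mg ÷ 166 mL = 26.66265 mg/mL
Stage 1: 44.1 mL/hr × 8.3 hr = 366.03 mL → 366.03 mL × 26.66265 mg/mL = 9759.33 mg
Stage 2: 42 mL/hr × 8.3 hr = 348.6 mL → 348.6 mL × 26.66265 mg/mL = 9294.6 mg
Stage 3: 31 mL/hr × 6.2 hr = 192.2 mL → 192.2 mL × 26.66265 mg/mL = 5124.561 mg
Total = 9759.33 + 9294.6 + 5124.561 = 24178.49 mg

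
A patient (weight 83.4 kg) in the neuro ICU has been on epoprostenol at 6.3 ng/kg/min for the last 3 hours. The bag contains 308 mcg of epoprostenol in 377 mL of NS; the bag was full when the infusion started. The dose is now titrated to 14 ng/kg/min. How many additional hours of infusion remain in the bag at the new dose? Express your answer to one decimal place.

3.0 hours

Initial rate:
Dose = 6.3 ng/kg/min × 83.4 kg = 525.42 ng/min
525.42 ng/min × 60 min/hr = 31525.2 ng/hr
Concentration = 308 mcg ÷ 377 mL = 0.8169761 mcg/mL = 816.9761 ng/mL
Rate = 31525.2 ng/hr ÷ 816.9761 ng/mL = 38.58766 mL/hr
Volume infused so far = 38.58766 mL/hr × 3 hr = 115.763 mL
Volume remaining = 377 − 115.763 = 261.237 mL
New rate:
Dose = 14 ng/kg/min × 83.4 kg = 1167.6 ng/min
1167.6 ng/min × 60 min/hr = 70056 ng/hr
Rate = 70056 ng/hr ÷ 816.9761 ng/mL = 85.75036 mL/hr
Time remaining = 261.237 mL ÷ 85.75036 mL/hr = 3.046483 hr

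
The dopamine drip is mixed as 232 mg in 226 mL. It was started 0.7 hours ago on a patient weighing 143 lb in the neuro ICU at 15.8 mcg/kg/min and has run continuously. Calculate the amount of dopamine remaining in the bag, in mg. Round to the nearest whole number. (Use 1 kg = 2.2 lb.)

189 mg

Weight = 143 lb ÷ 2.2 lb/kg = 65 kg
Dose = 15.8 mcg/kg/min × 65 kg = 1027 mcg/min
1027 mcg/min × 60 min/hr = 61620 mcg/hr
Concentration = 232 mg ÷ 226 mL = 1.026549 mg/mL = 1026.549 mcg/mL
Rate = 61620 mcg/hr ÷ 1026.549 mcg/mL = 60.02638 mL/hr
Volume infused = 60.02638 mL/hr × 0.7 hr = 42.01847 mL
Volume remaining = 226 − 42.01847 = 183.9815 mL
Drug remaining = 183.9815 mL × 1026.549 mcg/mL = 188866 mcg = 188.866 mg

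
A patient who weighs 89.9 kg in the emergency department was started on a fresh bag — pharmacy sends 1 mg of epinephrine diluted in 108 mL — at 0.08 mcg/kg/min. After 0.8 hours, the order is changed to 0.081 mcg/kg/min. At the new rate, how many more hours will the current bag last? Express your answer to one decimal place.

1.5 hours

Initial rate:
Dose = 0.08 mcg/kg/min × 89.9 kg = 7.192 mcg/min
7.192 mcg/min × 60 min/hr = 431.52 mcg/hr
Concentration = 1 mg ÷ 108 mL = 0.009259259 mg/mL = 9.259259 mcg/mL
Rate = 431.52 mcg/hr ÷ 9.259259 mcg/mL = 46.60416 mL/hr
Volume infused so far = 46.60416 mL/hr × 0.8 hr = 37.28333 mL
Volume remaining = 108 − 37.28333 = 70.71667 mL
New rate:
Dose = 0.081 mcg/kg/min × 89.9 kg = 7.2819 mcg/min
7.2819 mcg/min × 60 min/hr = 436.914 mcg/hr
Rate = 436.914 mcg/hr ÷ 9.259259 mcg/mL = 47.18671 mL/hr
Time remaining = 70.71667 mL ÷ 47.18671 mL/hr = 1.498656 hr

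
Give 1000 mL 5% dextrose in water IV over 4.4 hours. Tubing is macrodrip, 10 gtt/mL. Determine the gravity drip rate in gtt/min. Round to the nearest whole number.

38 gtt/min

1000 mL ÷ (4.4 hr × 60 = 264 min) = 3.787879 mL/min
3.787879 mL/min × 10 gtt/mL = 37.87879 gtt/min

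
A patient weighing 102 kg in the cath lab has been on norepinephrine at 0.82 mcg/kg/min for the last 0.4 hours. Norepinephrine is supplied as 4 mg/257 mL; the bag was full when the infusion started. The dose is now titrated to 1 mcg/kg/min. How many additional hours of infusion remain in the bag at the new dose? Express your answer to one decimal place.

0.3 hours

Initial rate:
Dose = 0.82 mcg/kg/min × 102 kg = 83.64 mcg/min
83.64 mcg/min × 60 min/hr = 5018.4 mcg/hr
Concentration = 4 mg ÷ 257 mL = 0.0155642 mg/mL = 15.5642 mcg/mL
Rate = 5018.4 mcg/hr ÷ 15.5642 mcg/mL = 322.4322 mL/hr
Volume infused so far = 322.4322 mL/hr × 0.4 hr = 128.9729 mL
Volume remaining = 257 − 128.9729 = 128.0271 mL
New rate:
Dose = 1 mcg/kg/min × 102 kg = 102 mcg/min
102 mcg/min × 60 min/hr = 6120 mcg/hr
Rate = 6120 mcg/hr ÷ 15.5642 mcg/mL = 393.21 mL/hr
Time remaining = 128.0271 mL ÷ 393.21 mL/hr = 0.3255948 hr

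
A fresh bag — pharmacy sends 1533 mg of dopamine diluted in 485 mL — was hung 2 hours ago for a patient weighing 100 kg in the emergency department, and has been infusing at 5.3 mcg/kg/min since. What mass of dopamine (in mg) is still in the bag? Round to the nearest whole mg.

1469 mg

Dose = 5.3 mcg/kg/min × 100 kg = 530 mcg/min
530 mcg/min × 60 min/hr = 31800 mcg/hr
Concentration = 1533 mg ÷ 485 mL = 3.160825 mg/mL = 3160.825 mcg/mL
Rate = 31800 mcg/hr ÷ 3160.825 mcg/mL = 10.06067 mL/hr
Volume infused = 10.06067 mL/hr × 2 hr = 20.12133 mL
Volume remaining = 485 − 20.12133 = 464.8787 mL
Drug remaining = 464.8787 mL × 3160.825 mcg/mL = 1469400 mcg = 1469.4 mg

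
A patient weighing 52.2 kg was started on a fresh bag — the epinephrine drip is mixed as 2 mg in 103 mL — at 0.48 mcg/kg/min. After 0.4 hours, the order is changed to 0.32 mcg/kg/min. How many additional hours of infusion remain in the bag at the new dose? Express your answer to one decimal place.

1.4 hours

Initial rate:
Dose = 0.48 mcg/kg/min × 52.2 kg = 25.056 mcg/min
25.056 mcg/min × 60 min/hr = 1503.36 mcg/hr
Concentration = 2 mg ÷ 103 mL = 0.01941748 mg/mL = 19.41748 mcg/mL
Rate = 1503.36 mcg/hr ÷ 19.41748 mcg/mL = 77.42304 mL/hr
Volume infused so far = 77.42304 mL/hr × 0.4 hr = 30.96922 mL
Volume remaining = 103 − 30.96922 = 72.03078 mL
New rate:
Dose = 0.32 mcg/kg/min × 52.2 kg = 16.704 mcg/min
16.704 mcg/min × 60 min/hr = 1002.24 mcg/hr
Rate = 1002.24 mcg/hr ÷ 19.41748 mcg/mL = 51.61536 mL/hr
Time remaining = 72.03078 mL ÷ 51.61536 mL/hr = 1.39553 hr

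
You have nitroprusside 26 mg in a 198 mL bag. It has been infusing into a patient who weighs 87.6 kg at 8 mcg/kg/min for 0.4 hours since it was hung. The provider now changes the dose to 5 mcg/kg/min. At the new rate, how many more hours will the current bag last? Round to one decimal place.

0.3 hours

Initial rate:
Dose = 8 mcg/kg/min × 87.6 kg = 700.8 mcg/min
700.8 mcg/min × 60 min/hr = 42048 mcg/hr
Concentration = 26 mg ÷ 198 mL = 0.1313131 mg/mL = 131.3131 mcg/mL
Rate = 42048 mcg/hr ÷ 131.3131 mcg/mL = 320.2117 mL/hr
Volume infused so far = 320.2117 mL/hr × 0.4 hr = 128.0847 mL
Volume remaining = 198 − 128.0847 = 69.91532 mL
New rate:
Dose = 5 mcg/kg/min × 87.6 kg = 438 mcg/min
438 mcg/min × 60 min/hr = 26280 mcg/hr
Rate = 26280 mcg/hr ÷ 131.3131 mcg/mL = 200.1323 mL/hr
Time remaining = 69.91532 mL ÷ 200.1323 mL/hr = 0.3493455 hr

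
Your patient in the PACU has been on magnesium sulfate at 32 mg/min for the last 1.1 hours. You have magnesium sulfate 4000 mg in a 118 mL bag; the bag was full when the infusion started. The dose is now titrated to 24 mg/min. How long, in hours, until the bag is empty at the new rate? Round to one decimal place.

Initial rate:
32 mg/min × 60 min/hr = 1920 mg/hr
Concentration = 4000 mg ÷ 118 mL = 33.89831 mg/mL
Rate = 1920 mg/hr ÷ 33.89831 mg/mL = 56.64 mL/hr
Volume infused so far = 56.64 mL/hr × 1.1 hr = 62.304 mL
Volume remaining = 118 − 62.304 = 55.696 mL
New rate:
24 mg/min × 60 min/hr = 1440 mg/hr
Rate = 1440 mg/hr ÷ 33.89831 mg/mL = 42.48 mL/hr
Time remaining = 55.696 mL ÷ 42.48 mL/hr = 1.311111 hr

1.3 hours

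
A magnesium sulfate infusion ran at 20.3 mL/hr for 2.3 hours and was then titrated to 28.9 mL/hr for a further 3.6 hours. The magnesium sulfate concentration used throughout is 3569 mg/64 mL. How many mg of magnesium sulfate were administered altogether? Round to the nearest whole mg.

8406 mg

Concentration = 3569 mg ÷ 64 mL = 55.76562 mg/mL
Stage 1: 20.3 mL/hr × 2.3 hr = 46.69 mL → 46.69 mL × 55.76562 mg/mL = 2603.697 mg
Stage 2: 28.9 mL/hr × 3.6 hr = 104.04 mL → 104.04 mL × 55.76562 mg/mL = 5801.856 mg
Total = 2603.697 + 5801.856 = 8405.553 mg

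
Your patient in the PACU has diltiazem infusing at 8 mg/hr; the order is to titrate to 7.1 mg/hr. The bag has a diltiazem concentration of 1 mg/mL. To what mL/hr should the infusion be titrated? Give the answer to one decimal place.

Rate = 7.1 mg/hr ÷ 1 mg/mL = 7.1 mL/hr

7.1 mL/hr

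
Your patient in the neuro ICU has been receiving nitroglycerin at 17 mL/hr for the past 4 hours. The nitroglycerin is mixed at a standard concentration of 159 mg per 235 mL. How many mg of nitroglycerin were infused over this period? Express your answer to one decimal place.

Concentration = 159 mg ÷ 235 mL = 0.6765957 mg/mL = 676.5957 mcg/mL
Drug rate = 17 mL/hr × 676.5957 mcg/mL = 11502.13 mcg/hr
Total = 11502.13 mcg/hr × 4 hr = 46008.51 mcg = 46.00851 mg

46.0 mg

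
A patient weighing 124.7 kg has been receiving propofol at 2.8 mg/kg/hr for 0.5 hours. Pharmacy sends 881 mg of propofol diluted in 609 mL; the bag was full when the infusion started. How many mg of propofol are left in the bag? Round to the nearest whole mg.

706 mg

Dose = 2.8 mg/kg/hr × 124.7 kg = 349.16 mg/hr
Concentration = 881 mg ÷ 609 mL = 1.446634 mg/mL
Rate = 349.16 mg/hr ÷ 1.446634 mg/mL = 241.3603 mL/hr
Volume infused = 241.3603 mL/hr × 0.5 hr = 120.6802 mL
Volume remaining = 609 − 120.6802 = 488.3198 mL
Drug remaining = 488.3198 mL × 1.446634 mg/mL = 706.42 mg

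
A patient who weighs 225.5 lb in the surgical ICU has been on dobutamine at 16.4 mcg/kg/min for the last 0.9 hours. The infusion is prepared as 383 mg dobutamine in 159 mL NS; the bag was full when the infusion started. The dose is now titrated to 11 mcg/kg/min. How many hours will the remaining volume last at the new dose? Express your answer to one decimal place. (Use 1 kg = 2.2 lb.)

Initial rate:
Weight = 225.5 lb ÷ 2.2 lb/kg = 102.5 kg
Dose = 16.4 mcg/kg/min × 102.5 kg = 1681 mcg/min
1681 mcg/min × 60 min/hr = 100860 mcg/hr
Concentration = 383 mg ÷ 159 mL = 2.408805 mg/mL = 2408.805 mcg/mL
Rate = 100860 mcg/hr ÷ 2408.805 mcg/mL = 41.87138 mL/hr
Volume infused so far = 41.87138 mL/hr × 0.9 hr = 37.68425 mL
Volume remaining = 159 − 37.68425 = 121.3158 mL
New rate:
Dose = 11 mcg/kg/min × 102.5 kg = 1127.5 mcg/min
1127.5 mcg/min × 60 min/hr = 67650 mcg/hr
Rate = 67650 mcg/hr ÷ 2408.805 mcg/mL = 28.08446 mL/hr
Time remaining = 121.3158 mL ÷ 28.08446 mL/hr = 4.319675 hr

4.3 hours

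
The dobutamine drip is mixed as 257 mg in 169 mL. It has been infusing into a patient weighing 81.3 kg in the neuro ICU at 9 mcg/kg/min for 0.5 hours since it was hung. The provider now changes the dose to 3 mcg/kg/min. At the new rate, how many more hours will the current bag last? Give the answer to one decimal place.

16.1 hours

Initial rate:
Dose = 9 mcg/kg/min × 81.3 kg = 731.7 mcg/min
731.7 mcg/min × 60 min/hr = 43902 mcg/hr
Concentration = 257 mg ÷ 169 mL = 1.52071 mg/mL = 1520.71 mcg/mL
Rate = 43902 mcg/hr ÷ 1520.71 mcg/mL = 28.86941 mL/hr
Volume infused so far = 28.86941 mL/hr × 0.5 hr = 14.4347 mL
Volume remaining = 169 − 14.4347 = 154.5653 mL
New rate:
Dose = 3 mcg/kg/min × 81.3 kg = 243.9 mcg/min
243.9 mcg/min × 60 min/hr = 14634 mcg/hr
Rate = 14634 mcg/hr ÷ 1520.71 mcg/mL = 9.623136 mL/hr
Time remaining = 154.5653 mL ÷ 9.623136 mL/hr = 16.06184 hr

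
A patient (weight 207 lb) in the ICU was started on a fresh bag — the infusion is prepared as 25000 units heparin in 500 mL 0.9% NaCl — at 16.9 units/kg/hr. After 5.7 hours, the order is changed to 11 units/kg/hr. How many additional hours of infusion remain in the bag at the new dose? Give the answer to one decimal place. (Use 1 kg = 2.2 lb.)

Initial rate:
Weight = 207 lb ÷ 2.2 lb/kg = 94.09091 kg
Dose = 16.9 units/kg/hr × 94.09091 kg = 1590.136 units/hr
Concentration = 25000 units ÷ 500 mL = 50 units/mL
Rate = 1590.136 units/hr ÷ 50 units/mL = 31.80273 mL/hr
Volume infused so far = 31.80273 mL/hr × 5.7 hr = 181.2755 mL
Volume remaining = 500 − 181.2755 = 318.7245 mL
New rate:
Dose = 11 units/kg/hr × 94.09091 kg = 1035 units/hr
Rate = 1035 units/hr ÷ 50 units/mL = 20.7 mL/hr
Time remaining = 318.7245 mL ÷ 20.7 mL/hr = 15.39732 hr

15.4 hours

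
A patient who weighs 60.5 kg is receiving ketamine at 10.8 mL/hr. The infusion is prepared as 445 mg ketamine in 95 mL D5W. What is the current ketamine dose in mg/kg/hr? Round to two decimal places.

Concentration = 445 mg ÷ 95 mL = 4.684211 mg/mL
Drug rate = 10.8 mL/hr × 4.684211 mg/mL = 50.58947 mg/hr
50.58947 mg/hr ÷ 60.5 kg = 0.8361896 mg/kg/hr

0.84 mg/kg/hr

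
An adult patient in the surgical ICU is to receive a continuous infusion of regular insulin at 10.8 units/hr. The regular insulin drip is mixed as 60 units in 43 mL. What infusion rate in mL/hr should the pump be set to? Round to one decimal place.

Concentration = 60 units ÷ 43 mL = 1.395349 units/mL
Rate = 10.8 units/hr ÷ 1.395349 units/mL = 7.74 mL/hr

7.7 mL/hr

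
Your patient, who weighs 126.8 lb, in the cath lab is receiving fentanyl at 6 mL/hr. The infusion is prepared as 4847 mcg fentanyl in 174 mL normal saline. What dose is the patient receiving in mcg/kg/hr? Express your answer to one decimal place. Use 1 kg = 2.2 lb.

Weight = 126.8 lb ÷ 2.2 lb/kg = 57.63636 kg
Concentration = 4847 mcg ÷ 174 mL = 27.85632 mcg/mL
Drug rate = 6 mL/hr × 27.85632 mcg/mL = 167.1379 mcg/hr
167.1379 mcg/hr ÷ 57.63636 kg = 2.899869 mcg/kg/hr

2.9 mcg/kg/hr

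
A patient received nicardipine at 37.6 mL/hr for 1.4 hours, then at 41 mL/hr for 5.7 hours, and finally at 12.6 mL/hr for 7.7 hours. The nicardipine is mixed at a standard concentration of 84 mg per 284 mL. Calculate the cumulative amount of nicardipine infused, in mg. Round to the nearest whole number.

Concentration = 84 mg ÷ 284 mL = 0.2957746 mg/mL
Stage 1: 37.6 mL/hr × 1.4 hr = 52.64 mL → 52.64 mL × 0.2957746 mg/mL = 15.56958 mg
Stage 2: 41 mL/hr × 5.7 hr = 233.7 mL → 233.7 mL × 0.2957746 mg/mL = 69.12254 mg
Stage 3: 12.6 mL/hr × 7.7 hr = 97.02 mL → 97.02 mL × 0.2957746 mg/mL = 28.69606 mg
Total = 15.56958 + 69.12254 + 28.69606 = 113.3882 mg

113 mg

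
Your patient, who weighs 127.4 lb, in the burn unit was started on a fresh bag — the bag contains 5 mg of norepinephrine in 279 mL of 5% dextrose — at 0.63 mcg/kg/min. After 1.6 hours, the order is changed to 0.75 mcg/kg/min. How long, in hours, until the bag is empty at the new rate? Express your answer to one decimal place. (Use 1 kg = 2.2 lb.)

Initial rate:
Weight = 127.4 lb ÷ 2.2 lb/kg = 57.90909 kg
Dose = 0.63 mcg/kg/min × 57.90909 kg = 36.48273 mcg/min
36.48273 mcg/min × 60 min/hr = 2188.964 mcg/hr
Concentration = 5 mg ÷ 279 mL = 0.01792115 mg/mL = 17.92115 mcg/mL
Rate = 2188.964 mcg/hr ÷ 17.92115 mcg/mL = 122.1442 mL/hr
Volume infused so far = 122.1442 mL/hr × 1.6 hr = 195.4307 mL
Volume remaining = 279 − 195.4307 = 83.56933 mL
New rate:
Dose = 0.75 mcg/kg/min × 57.90909 kg = 43.43182 mcg/min
43.43182 mcg/min × 60 min/hr = 2605.909 mcg/hr
Rate = 2605.909 mcg/hr ÷ 17.92115 mcg/mL = 145.4097 mL/hr
Time remaining = 83.56933 mL ÷ 145.4097 mL/hr = 0.5747162 hr

0.6 hours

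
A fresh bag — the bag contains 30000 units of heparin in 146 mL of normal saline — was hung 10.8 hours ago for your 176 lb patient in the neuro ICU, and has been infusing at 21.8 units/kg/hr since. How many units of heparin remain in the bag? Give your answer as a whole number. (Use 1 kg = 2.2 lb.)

Weight = 176 lb ÷ 2.2 lb/kg = 80 kg
Dose = 21.8 units/kg/hr × 80 kg = 1744 units/hr
Concentration = 30000 units ÷ 146 mL = 205.4795 units/mL
Rate = 1744 units/hr ÷ 205.4795 units/mL = 8.487467 mL/hr
Volume infused = 8.487467 mL/hr × 10.8 hr = 91.66464 mL
Volume remaining = 146 − 91.66464 = 54.33536 mL
Drug remaining = 54.33536 mL × 205.4795 units/mL = 11164.8 units

11165 units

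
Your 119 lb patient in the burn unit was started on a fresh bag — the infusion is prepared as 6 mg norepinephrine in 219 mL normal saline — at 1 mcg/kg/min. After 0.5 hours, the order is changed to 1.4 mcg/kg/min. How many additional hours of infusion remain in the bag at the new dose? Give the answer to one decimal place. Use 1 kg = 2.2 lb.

1.0 hours

Initial rate:
Weight = 119 lb ÷ 2.2 lb/kg = 54.09091 kg
Dose = 1 mcg/kg/min × 54.09091 kg = 54.09091 mcg/min
54.09091 mcg/min × 60 min/hr = 3245.455 mcg/hr
Concentration = 6 mg ÷ 219 mL = 0.02739726 mg/mL = 27.39726 mcg/mL
Rate = 3245.455 mcg/hr ÷ 27.39726 mcg/mL = 118.4591 mL/hr
Volume infused so far = 118.4591 mL/hr × 0.5 hr = 59.22955 mL
Volume remaining = 219 − 59.22955 = 159.7705 mL
New rate:
Dose = 1.4 mcg/kg/min × 54.09091 kg = 75.72727 mcg/min
75.72727 mcg/min × 60 min/hr = 4543.636 mcg/hr
Rate = 4543.636 mcg/hr ÷ 27.39726 mcg/mL = 165.8427 mL/hr
Time remaining = 159.7705 mL ÷ 165.8427 mL/hr = 0.9633854 hr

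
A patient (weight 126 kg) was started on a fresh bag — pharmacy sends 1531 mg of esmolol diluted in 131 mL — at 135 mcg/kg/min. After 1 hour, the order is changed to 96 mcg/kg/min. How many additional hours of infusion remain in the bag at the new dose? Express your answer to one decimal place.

Initial rate:
Dose = 135 mcg/kg/min × 126 kg = 17010 mcg/min
17010 mcg/min × 60 min/hr = 1020600 mcg/hr
Concentration = 1531 mg ÷ 131 mL = 11.68702 mg/mL = 11687.02 mcg/mL
Rate = 1020600 mcg/hr ÷ 11687.02 mcg/mL = 87.32763 mL/hr
Volume infused so far = 87.32763 mL/hr × 1 hr = 87.32763 mL
Volume remaining = 131 − 87.32763 = 43.67237 mL
New rate:
Dose = 96 mcg/kg/min × 126 kg = 12096 mcg/min
12096 mcg/min × 60 min/hr = 725760 mcg/hr
Rate = 725760 mcg/hr ÷ 11687.02 mcg/mL = 62.09965 mL/hr
Time remaining = 43.67237 mL ÷ 62.09965 mL/hr = 0.7032628 hr

0.7 hours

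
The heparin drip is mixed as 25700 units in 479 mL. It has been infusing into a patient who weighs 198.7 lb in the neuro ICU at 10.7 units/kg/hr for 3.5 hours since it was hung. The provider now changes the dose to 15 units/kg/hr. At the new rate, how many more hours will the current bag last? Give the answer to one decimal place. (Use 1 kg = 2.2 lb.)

16.5 hours

Initial rate:
Weight = 198.7 lb ÷ 2.2 lb/kg = 90.31818 kg
Dose = 10.7 units/kg/hr × 90.31818 kg = 966.4045 units/hr
Concentration = 25700 units ÷ 479 mL = 53.65344 units/mL
Rate = 966.4045 units/hr ÷ 53.65344 units/mL = 18.01198 mL/hr
Volume infused so far = 18.01198 mL/hr × 3.5 hr = 63.04192 mL
Volume remaining = 479 − 63.04192 = 415.9581 mL
New rate:
Dose = 15 units/kg/hr × 90.31818 kg = 1354.773 units/hr
Rate = 1354.773 units/hr ÷ 53.65344 units/mL = 25.25043 mL/hr
Time remaining = 415.9581 mL ÷ 25.25043 mL/hr = 16.4733 hr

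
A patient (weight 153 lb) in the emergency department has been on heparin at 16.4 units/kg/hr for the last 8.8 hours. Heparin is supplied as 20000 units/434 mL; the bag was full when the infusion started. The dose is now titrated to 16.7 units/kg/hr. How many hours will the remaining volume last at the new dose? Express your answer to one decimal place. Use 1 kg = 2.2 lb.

Initial rate:
Weight = 153 lb ÷ 2.2 lb/kg = 69.54545 kg
Dose = 16.4 units/kg/hr × 69.54545 kg = 1140.545 units/hr
Concentration = 20000 units ÷ 434 mL = 46.08295 units/mL
Rate = 1140.545 units/hr ÷ 46.08295 units/mL = 24.74984 mL/hr
Volume infused so far = 24.74984 mL/hr × 8.8 hr = 217.7986 mL
Volume remaining = 434 − 217.7986 = 216.2014 mL
New rate:
Dose = 16.7 units/kg/hr × 69.54545 kg = 1161.409 units/hr
Rate = 1161.409 units/hr ÷ 46.08295 units/mL = 25.20258 mL/hr
Time remaining = 216.2014 mL ÷ 25.20258 mL/hr = 8.578545 hr

8.6 hours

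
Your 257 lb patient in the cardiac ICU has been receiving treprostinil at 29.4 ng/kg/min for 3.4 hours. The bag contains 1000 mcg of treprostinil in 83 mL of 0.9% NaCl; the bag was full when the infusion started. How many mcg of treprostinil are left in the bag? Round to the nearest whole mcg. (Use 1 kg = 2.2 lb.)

Weight = 257 lb ÷ 2.2 lb/kg = 116.8182 kg
Dose = 29.4 ng/kg/min × 116.8182 kg = 3434.455 ng/min
3434.455 ng/min × 60 min/hr = 206067.3 ng/hr
Concentration = 1000 mcg ÷ 83 mL = 12.04819 mcg/mL = 12048.19 ng/mL
Rate = 206067.3 ng/hr ÷ 12048.19 ng/mL = 17.10358 mL/hr
Volume infused = 17.10358 mL/hr × 3.4 hr = 58.15218 mL
Volume remaining = 83 − 58.15218 = 24.84782 mL
Drug remaining = 24.84782 mL × 12048.19 ng/mL = 299371.3 ng = 299.3713 mcg

299 mcg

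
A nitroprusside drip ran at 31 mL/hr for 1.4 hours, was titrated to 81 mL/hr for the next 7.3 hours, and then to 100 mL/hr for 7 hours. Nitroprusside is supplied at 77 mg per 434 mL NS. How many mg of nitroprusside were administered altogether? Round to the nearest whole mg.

237 mg

Concentration = 77 mg ÷ 434 mL = 0.1774194 mg/mL
Stage 1: 31 mL/hr × 1.4 hr = 43.4 mL → 43.4 mL × 0.1774194 mg/mL = 7.7 mg
Stage 2: 81 mL/hr × 7.3 hr = 591.3 mL → 591.3 mL × 0.1774194 mg/mL = 104.9081 mg
Stage 3: 100 mL/hr × 7 hr = 700 mL → 700 mL × 0.1774194 mg/mL = 124.1935 mg
Total = 7.7 + 104.9081 + 124.1935 = 236.8016 mg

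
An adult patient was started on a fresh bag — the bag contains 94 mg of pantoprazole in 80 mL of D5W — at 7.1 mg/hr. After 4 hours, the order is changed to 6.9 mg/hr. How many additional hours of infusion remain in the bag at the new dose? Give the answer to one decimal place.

Initial rate:
Concentration = 94 mg ÷ 80 mL = 1.175 mg/mL
Rate = 7.1 mg/hr ÷ 1.175 mg/mL = 6.042553 mL/hr
Volume infused so far = 6.042553 mL/hr × 4 hr = 24.17021 mL
Volume remaining = 80 − 24.17021 = 55.82979 mL
New rate:
Rate = 6.9 mg/hr ÷ 1.175 mg/mL = 5.87234 mL/hr
Time remaining = 55.82979 mL ÷ 5.87234 mL/hr = 9.507246 hr

9.5 hours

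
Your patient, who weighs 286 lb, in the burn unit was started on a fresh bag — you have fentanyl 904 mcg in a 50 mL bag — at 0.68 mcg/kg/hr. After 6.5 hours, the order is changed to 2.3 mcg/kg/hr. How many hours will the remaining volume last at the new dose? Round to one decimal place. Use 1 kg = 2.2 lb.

Initial rate:
Weight = 286 lb ÷ 2.2 lb/kg = 130 kg
Dose = 0.68 mcg/kg/hr × 130 kg = 88.4 mcg/hr
Concentration = 904 mcg ÷ 50 mL = 18.08 mcg/mL
Rate = 88.4 mcg/hr ÷ 18.08 mcg/mL = 4.889381 mL/hr
Volume infused so far = 4.889381 mL/hr × 6.5 hr = 31.78097 mL
Volume remaining = 50 − 31.78097 = 18.21903 mL
New rate:
Dose = 2.3 mcg/kg/hr × 130 kg = 299 mcg/hr
Rate = 299 mcg/hr ÷ 18.08 mcg/mL = 16.53761 mL/hr
Time remaining = 18.21903 mL ÷ 16.53761 mL/hr = 1.101672 hr

1.1 hours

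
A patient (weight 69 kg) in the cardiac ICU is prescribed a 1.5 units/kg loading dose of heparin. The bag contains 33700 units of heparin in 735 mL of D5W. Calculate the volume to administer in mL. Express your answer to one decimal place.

Dose = 1.5 units/kg × 69 kg = 103.5 units
Concentration = 33700 units ÷ 735 mL = 45.85034 units/mL
Volume = 103.5 units ÷ 45.85034 units/mL = 2.257344 mL

2.3 mL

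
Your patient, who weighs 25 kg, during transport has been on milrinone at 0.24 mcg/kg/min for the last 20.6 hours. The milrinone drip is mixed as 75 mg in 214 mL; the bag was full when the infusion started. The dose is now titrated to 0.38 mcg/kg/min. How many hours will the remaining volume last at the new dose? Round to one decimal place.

118.6 hours

Initial rate:
Dose = 0.24 mcg/kg/min × 25 kg = 6 mcg/min
6 mcg/min × 60 min/hr = 360 mcg/hr
Concentration = 75 mg ÷ 214 mL = 0.3504673 mg/mL = 350.4673 mcg/mL
Rate = 360 mcg/hr ÷ 350.4673 mcg/mL = 1.0272 mL/hr
Volume infused so far = 1.0272 mL/hr × 20.6 hr = 21.16032 mL
Volume remaining = 214 − 21.16032 = 192.8397 mL
New rate:
Dose = 0.38 mcg/kg/min × 25 kg = 9.5 mcg/min
9.5 mcg/min × 60 min/hr = 570 mcg/hr
Rate = 570 mcg/hr ÷ 350.4673 mcg/mL = 1.6264 mL/hr
Time remaining = 192.8397 mL ÷ 1.6264 mL/hr = 118.5684 hr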